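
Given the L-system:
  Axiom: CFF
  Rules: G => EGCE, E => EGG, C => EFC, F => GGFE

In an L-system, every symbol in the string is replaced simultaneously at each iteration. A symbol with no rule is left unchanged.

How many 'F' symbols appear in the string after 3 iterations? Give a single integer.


Answer: 9

Derivation:
Step 0: CFF  (2 'F')
Step 1: EFCGGFEGGFE  (3 'F')
Step 2: EGGGGFEEFCEGCEEGCEGGFEEGGEGCEEGCEGGFEEGG  (4 'F')
Step 3: EGGEGCEEGCEEGCEEGCEGGFEEGGEGGGGFEEFCEGGEGCEEFCEGGEGGEGCEEFCEGGEGCEEGCEGGFEEGGEGGEGCEEGCEEGGEGCEEFCEGGEGGEGCEEFCEGGEGCEEGCEGGFEEGGEGGEGCEEGCE  (9 'F')


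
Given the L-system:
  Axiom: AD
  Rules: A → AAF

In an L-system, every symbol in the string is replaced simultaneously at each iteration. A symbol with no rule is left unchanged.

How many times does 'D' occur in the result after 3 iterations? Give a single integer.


Answer: 1

Derivation:
Step 0: AD  (1 'D')
Step 1: AAFD  (1 'D')
Step 2: AAFAAFFD  (1 'D')
Step 3: AAFAAFFAAFAAFFFD  (1 'D')


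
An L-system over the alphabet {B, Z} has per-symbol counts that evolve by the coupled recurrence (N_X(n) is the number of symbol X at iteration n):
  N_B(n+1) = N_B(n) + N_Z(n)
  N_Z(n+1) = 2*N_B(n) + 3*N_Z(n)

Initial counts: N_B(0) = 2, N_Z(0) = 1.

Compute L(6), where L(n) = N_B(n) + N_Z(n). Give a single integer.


Answer: 7173

Derivation:
Step 0: N_B=2, N_Z=1, L=3
Step 1: N_B=3, N_Z=7, L=10
Step 2: N_B=10, N_Z=27, L=37
Step 3: N_B=37, N_Z=101, L=138
Step 4: N_B=138, N_Z=377, L=515
Step 5: N_B=515, N_Z=1407, L=1922
Step 6: N_B=1922, N_Z=5251, L=7173


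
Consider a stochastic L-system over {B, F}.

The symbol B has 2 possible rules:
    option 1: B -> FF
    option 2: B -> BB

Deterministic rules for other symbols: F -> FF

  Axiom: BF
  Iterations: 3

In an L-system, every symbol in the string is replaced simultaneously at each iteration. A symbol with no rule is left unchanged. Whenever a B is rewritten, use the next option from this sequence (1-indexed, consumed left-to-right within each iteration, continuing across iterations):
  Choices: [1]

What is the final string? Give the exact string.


Step 0: BF
Step 1: FFFF  (used choices [1])
Step 2: FFFFFFFF  (used choices [])
Step 3: FFFFFFFFFFFFFFFF  (used choices [])

Answer: FFFFFFFFFFFFFFFF


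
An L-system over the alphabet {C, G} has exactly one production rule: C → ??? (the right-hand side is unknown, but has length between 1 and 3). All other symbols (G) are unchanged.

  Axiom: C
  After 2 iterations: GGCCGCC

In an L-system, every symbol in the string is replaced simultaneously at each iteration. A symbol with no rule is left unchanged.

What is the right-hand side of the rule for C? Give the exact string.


Answer: GCC

Derivation:
Trying C → GCC:
  Step 0: C
  Step 1: GCC
  Step 2: GGCCGCC
Matches the given result.


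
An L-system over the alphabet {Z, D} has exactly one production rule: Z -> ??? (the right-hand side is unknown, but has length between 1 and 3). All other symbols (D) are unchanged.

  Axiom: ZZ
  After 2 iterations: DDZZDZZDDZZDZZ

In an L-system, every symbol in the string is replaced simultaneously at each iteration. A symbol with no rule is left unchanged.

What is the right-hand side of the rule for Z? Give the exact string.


Trying Z -> DZZ:
  Step 0: ZZ
  Step 1: DZZDZZ
  Step 2: DDZZDZZDDZZDZZ
Matches the given result.

Answer: DZZ


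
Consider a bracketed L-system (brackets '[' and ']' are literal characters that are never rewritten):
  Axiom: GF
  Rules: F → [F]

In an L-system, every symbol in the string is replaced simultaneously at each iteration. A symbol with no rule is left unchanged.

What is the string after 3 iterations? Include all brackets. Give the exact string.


Answer: G[[[F]]]

Derivation:
Step 0: GF
Step 1: G[F]
Step 2: G[[F]]
Step 3: G[[[F]]]


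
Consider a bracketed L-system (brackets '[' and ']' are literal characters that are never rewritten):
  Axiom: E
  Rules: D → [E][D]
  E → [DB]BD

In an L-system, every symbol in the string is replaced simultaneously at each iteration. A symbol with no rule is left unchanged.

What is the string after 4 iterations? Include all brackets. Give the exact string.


Step 0: E
Step 1: [DB]BD
Step 2: [[E][D]B]B[E][D]
Step 3: [[[DB]BD][[E][D]]B]B[[DB]BD][[E][D]]
Step 4: [[[[E][D]B]B[E][D]][[[DB]BD][[E][D]]]B]B[[[E][D]B]B[E][D]][[[DB]BD][[E][D]]]

Answer: [[[[E][D]B]B[E][D]][[[DB]BD][[E][D]]]B]B[[[E][D]B]B[E][D]][[[DB]BD][[E][D]]]


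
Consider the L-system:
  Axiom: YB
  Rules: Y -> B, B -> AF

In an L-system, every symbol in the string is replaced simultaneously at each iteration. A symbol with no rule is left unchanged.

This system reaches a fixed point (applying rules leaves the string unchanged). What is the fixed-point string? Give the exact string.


Answer: AFAF

Derivation:
Step 0: YB
Step 1: BAF
Step 2: AFAF
Step 3: AFAF  (unchanged — fixed point at step 2)


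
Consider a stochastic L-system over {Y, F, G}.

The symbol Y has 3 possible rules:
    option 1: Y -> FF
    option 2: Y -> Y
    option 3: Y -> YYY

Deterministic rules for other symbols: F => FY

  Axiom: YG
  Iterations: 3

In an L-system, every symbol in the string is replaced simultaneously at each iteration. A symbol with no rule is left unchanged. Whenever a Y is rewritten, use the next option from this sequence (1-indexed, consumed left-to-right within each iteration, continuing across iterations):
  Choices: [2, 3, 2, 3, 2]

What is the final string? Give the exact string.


Answer: YYYYYG

Derivation:
Step 0: YG
Step 1: YG  (used choices [2])
Step 2: YYYG  (used choices [3])
Step 3: YYYYYG  (used choices [2, 3, 2])


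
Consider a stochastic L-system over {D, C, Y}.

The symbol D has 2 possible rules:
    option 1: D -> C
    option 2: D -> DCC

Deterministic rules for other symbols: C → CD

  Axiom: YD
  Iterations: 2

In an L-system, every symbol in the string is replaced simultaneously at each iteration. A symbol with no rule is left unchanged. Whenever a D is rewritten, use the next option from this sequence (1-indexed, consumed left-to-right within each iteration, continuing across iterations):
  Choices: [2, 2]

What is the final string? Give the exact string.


Step 0: YD
Step 1: YDCC  (used choices [2])
Step 2: YDCCCDCD  (used choices [2])

Answer: YDCCCDCD


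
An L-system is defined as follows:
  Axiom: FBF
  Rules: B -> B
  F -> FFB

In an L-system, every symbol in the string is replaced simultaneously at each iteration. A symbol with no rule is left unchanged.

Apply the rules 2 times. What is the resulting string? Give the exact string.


Answer: FFBFFBBBFFBFFBB

Derivation:
Step 0: FBF
Step 1: FFBBFFB
Step 2: FFBFFBBBFFBFFBB


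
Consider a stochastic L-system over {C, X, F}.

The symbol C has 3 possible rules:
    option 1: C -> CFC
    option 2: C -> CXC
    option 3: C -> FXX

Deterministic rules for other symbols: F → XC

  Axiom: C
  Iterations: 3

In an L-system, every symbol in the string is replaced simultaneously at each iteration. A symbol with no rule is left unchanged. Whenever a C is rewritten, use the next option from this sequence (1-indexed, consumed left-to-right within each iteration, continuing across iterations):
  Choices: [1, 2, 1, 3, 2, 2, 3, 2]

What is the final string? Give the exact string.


Step 0: C
Step 1: CFC  (used choices [1])
Step 2: CXCXCCFC  (used choices [2, 1])
Step 3: FXXXCXCXCXCFXXXCCXC  (used choices [3, 2, 2, 3, 2])

Answer: FXXXCXCXCXCFXXXCCXC


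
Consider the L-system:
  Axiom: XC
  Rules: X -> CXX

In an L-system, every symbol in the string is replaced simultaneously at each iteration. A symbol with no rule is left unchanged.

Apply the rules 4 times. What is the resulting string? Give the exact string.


Step 0: XC
Step 1: CXXC
Step 2: CCXXCXXC
Step 3: CCCXXCXXCCXXCXXC
Step 4: CCCCXXCXXCCXXCXXCCCXXCXXCCXXCXXC

Answer: CCCCXXCXXCCXXCXXCCCXXCXXCCXXCXXC


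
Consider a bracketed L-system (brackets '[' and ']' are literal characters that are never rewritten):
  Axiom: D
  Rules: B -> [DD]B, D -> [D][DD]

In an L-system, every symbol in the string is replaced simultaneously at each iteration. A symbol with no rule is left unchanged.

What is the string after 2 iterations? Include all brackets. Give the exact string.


Step 0: D
Step 1: [D][DD]
Step 2: [[D][DD]][[D][DD][D][DD]]

Answer: [[D][DD]][[D][DD][D][DD]]


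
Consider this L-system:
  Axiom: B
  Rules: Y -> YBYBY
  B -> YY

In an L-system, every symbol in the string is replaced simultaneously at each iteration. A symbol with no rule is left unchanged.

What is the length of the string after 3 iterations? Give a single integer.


Answer: 38

Derivation:
Step 0: length = 1
Step 1: length = 2
Step 2: length = 10
Step 3: length = 38


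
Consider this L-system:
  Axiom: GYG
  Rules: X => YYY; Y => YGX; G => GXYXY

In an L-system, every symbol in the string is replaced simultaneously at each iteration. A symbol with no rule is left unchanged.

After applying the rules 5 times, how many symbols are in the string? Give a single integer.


Step 0: length = 3
Step 1: length = 13
Step 2: length = 45
Step 3: length = 151
Step 4: length = 521
Step 5: length = 1781

Answer: 1781


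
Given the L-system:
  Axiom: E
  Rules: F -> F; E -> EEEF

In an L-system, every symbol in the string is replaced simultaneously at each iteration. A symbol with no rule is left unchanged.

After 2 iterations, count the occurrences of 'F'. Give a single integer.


Step 0: E  (0 'F')
Step 1: EEEF  (1 'F')
Step 2: EEEFEEEFEEEFF  (4 'F')

Answer: 4


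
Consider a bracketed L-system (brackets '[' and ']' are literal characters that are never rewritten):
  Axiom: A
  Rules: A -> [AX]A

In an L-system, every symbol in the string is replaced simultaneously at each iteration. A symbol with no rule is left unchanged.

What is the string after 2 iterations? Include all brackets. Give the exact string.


Answer: [[AX]AX][AX]A

Derivation:
Step 0: A
Step 1: [AX]A
Step 2: [[AX]AX][AX]A


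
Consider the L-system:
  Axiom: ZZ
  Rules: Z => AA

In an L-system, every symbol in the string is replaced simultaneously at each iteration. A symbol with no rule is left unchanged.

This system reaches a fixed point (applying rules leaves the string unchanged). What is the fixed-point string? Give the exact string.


Step 0: ZZ
Step 1: AAAA
Step 2: AAAA  (unchanged — fixed point at step 1)

Answer: AAAA


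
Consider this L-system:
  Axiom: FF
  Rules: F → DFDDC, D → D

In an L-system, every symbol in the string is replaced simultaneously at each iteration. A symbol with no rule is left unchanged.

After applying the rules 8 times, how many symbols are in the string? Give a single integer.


Step 0: length = 2
Step 1: length = 10
Step 2: length = 18
Step 3: length = 26
Step 4: length = 34
Step 5: length = 42
Step 6: length = 50
Step 7: length = 58
Step 8: length = 66

Answer: 66


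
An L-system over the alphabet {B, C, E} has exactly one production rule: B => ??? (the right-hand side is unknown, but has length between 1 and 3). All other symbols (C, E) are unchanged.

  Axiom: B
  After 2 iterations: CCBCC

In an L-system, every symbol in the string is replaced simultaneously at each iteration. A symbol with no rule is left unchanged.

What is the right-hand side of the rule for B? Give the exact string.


Trying B => CBC:
  Step 0: B
  Step 1: CBC
  Step 2: CCBCC
Matches the given result.

Answer: CBC


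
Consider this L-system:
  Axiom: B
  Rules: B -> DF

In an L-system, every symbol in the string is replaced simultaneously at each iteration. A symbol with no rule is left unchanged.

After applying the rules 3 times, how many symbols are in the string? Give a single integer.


Answer: 2

Derivation:
Step 0: length = 1
Step 1: length = 2
Step 2: length = 2
Step 3: length = 2


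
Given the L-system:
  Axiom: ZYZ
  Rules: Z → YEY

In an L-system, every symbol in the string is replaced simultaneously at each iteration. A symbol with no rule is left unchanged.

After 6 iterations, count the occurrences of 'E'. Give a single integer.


Answer: 2

Derivation:
Step 0: ZYZ  (0 'E')
Step 1: YEYYYEY  (2 'E')
Step 2: YEYYYEY  (2 'E')
Step 3: YEYYYEY  (2 'E')
Step 4: YEYYYEY  (2 'E')
Step 5: YEYYYEY  (2 'E')
Step 6: YEYYYEY  (2 'E')


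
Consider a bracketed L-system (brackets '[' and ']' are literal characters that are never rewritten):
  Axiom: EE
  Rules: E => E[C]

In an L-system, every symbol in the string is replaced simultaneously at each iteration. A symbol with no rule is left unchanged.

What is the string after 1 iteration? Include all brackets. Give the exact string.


Answer: E[C]E[C]

Derivation:
Step 0: EE
Step 1: E[C]E[C]


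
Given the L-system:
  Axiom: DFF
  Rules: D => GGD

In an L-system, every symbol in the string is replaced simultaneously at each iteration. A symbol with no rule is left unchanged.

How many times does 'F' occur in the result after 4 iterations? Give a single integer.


Answer: 2

Derivation:
Step 0: DFF  (2 'F')
Step 1: GGDFF  (2 'F')
Step 2: GGGGDFF  (2 'F')
Step 3: GGGGGGDFF  (2 'F')
Step 4: GGGGGGGGDFF  (2 'F')


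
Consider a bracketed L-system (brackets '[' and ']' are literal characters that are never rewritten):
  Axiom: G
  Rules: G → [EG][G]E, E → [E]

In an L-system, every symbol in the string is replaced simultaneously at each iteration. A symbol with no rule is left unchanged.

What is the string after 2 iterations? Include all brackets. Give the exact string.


Answer: [[E][EG][G]E][[EG][G]E][E]

Derivation:
Step 0: G
Step 1: [EG][G]E
Step 2: [[E][EG][G]E][[EG][G]E][E]


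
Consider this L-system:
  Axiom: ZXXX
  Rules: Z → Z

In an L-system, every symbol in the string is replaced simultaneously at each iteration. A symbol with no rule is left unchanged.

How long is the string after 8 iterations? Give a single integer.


Step 0: length = 4
Step 1: length = 4
Step 2: length = 4
Step 3: length = 4
Step 4: length = 4
Step 5: length = 4
Step 6: length = 4
Step 7: length = 4
Step 8: length = 4

Answer: 4


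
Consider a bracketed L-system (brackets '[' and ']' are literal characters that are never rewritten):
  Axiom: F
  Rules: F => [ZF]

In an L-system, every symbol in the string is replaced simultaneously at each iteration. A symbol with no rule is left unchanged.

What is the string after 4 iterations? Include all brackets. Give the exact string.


Step 0: F
Step 1: [ZF]
Step 2: [Z[ZF]]
Step 3: [Z[Z[ZF]]]
Step 4: [Z[Z[Z[ZF]]]]

Answer: [Z[Z[Z[ZF]]]]


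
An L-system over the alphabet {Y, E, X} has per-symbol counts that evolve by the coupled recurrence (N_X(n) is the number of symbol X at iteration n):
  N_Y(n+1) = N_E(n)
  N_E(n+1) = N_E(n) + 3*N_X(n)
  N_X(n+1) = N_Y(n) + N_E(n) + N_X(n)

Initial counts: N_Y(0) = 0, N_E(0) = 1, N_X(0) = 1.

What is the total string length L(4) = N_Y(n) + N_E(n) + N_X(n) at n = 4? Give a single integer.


Answer: 187

Derivation:
Step 0: N_Y=0, N_E=1, N_X=1, L=2
Step 1: N_Y=1, N_E=4, N_X=2, L=7
Step 2: N_Y=4, N_E=10, N_X=7, L=21
Step 3: N_Y=10, N_E=31, N_X=21, L=62
Step 4: N_Y=31, N_E=94, N_X=62, L=187


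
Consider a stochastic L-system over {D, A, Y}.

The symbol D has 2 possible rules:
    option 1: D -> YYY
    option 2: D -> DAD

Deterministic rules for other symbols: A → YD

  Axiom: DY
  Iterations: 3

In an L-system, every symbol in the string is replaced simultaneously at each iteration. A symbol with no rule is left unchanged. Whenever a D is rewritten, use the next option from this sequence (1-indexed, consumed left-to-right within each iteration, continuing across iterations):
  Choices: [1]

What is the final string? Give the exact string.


Step 0: DY
Step 1: YYYY  (used choices [1])
Step 2: YYYY  (used choices [])
Step 3: YYYY  (used choices [])

Answer: YYYY


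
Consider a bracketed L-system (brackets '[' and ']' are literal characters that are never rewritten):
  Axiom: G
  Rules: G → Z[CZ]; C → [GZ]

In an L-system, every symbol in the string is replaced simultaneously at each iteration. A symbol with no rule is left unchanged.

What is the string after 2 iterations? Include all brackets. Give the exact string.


Step 0: G
Step 1: Z[CZ]
Step 2: Z[[GZ]Z]

Answer: Z[[GZ]Z]


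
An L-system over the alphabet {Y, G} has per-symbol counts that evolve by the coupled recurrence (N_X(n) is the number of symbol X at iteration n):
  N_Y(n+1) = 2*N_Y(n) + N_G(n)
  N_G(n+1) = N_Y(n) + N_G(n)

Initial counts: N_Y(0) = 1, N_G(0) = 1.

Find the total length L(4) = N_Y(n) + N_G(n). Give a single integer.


Step 0: N_Y=1, N_G=1, L=2
Step 1: N_Y=3, N_G=2, L=5
Step 2: N_Y=8, N_G=5, L=13
Step 3: N_Y=21, N_G=13, L=34
Step 4: N_Y=55, N_G=34, L=89

Answer: 89


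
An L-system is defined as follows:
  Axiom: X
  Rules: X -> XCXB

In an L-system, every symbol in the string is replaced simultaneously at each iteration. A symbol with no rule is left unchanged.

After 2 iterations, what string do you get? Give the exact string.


Answer: XCXBCXCXBB

Derivation:
Step 0: X
Step 1: XCXB
Step 2: XCXBCXCXBB


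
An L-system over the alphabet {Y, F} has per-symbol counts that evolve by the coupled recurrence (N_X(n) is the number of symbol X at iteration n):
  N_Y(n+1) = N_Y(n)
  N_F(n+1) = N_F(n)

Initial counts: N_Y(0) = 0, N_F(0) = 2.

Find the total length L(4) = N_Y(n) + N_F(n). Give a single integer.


Step 0: N_Y=0, N_F=2, L=2
Step 1: N_Y=0, N_F=2, L=2
Step 2: N_Y=0, N_F=2, L=2
Step 3: N_Y=0, N_F=2, L=2
Step 4: N_Y=0, N_F=2, L=2

Answer: 2


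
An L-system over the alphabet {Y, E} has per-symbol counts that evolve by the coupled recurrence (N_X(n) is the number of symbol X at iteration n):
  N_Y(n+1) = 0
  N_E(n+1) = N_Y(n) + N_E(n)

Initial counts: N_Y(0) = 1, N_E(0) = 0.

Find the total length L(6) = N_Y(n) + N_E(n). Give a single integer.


Answer: 1

Derivation:
Step 0: N_Y=1, N_E=0, L=1
Step 1: N_Y=0, N_E=1, L=1
Step 2: N_Y=0, N_E=1, L=1
Step 3: N_Y=0, N_E=1, L=1
Step 4: N_Y=0, N_E=1, L=1
Step 5: N_Y=0, N_E=1, L=1
Step 6: N_Y=0, N_E=1, L=1


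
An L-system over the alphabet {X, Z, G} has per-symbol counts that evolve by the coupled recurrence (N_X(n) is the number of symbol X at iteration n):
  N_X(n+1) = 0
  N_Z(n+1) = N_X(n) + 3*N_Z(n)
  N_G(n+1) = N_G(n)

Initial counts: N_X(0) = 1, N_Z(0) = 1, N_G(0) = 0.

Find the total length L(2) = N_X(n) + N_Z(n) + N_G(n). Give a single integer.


Step 0: N_X=1, N_Z=1, N_G=0, L=2
Step 1: N_X=0, N_Z=4, N_G=0, L=4
Step 2: N_X=0, N_Z=12, N_G=0, L=12

Answer: 12


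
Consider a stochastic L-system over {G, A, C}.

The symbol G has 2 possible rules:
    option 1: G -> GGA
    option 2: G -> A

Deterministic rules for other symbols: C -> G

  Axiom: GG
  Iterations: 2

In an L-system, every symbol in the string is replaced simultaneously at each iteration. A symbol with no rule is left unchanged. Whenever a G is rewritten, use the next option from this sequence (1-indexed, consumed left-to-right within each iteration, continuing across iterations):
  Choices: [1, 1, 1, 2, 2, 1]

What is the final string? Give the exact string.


Step 0: GG
Step 1: GGAGGA  (used choices [1, 1])
Step 2: GGAAAAGGAA  (used choices [1, 2, 2, 1])

Answer: GGAAAAGGAA


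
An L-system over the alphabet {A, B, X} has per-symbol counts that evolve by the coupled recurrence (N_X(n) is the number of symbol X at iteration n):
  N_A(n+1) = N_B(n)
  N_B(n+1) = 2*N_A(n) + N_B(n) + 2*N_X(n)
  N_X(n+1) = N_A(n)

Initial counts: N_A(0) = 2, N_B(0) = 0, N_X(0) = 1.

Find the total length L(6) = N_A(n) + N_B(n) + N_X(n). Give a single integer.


Step 0: N_A=2, N_B=0, N_X=1, L=3
Step 1: N_A=0, N_B=6, N_X=2, L=8
Step 2: N_A=6, N_B=10, N_X=0, L=16
Step 3: N_A=10, N_B=22, N_X=6, L=38
Step 4: N_A=22, N_B=54, N_X=10, L=86
Step 5: N_A=54, N_B=118, N_X=22, L=194
Step 6: N_A=118, N_B=270, N_X=54, L=442

Answer: 442


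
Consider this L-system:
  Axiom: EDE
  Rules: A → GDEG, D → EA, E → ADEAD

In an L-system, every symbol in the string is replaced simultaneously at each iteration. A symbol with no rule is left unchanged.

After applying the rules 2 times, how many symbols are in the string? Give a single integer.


Answer: 43

Derivation:
Step 0: length = 3
Step 1: length = 12
Step 2: length = 43


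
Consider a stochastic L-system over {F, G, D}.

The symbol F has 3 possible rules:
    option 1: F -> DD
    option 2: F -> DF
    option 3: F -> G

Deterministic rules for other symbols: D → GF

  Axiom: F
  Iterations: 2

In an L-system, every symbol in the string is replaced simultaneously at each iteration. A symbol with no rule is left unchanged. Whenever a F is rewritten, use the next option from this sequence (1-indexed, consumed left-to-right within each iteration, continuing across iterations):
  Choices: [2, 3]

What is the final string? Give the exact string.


Answer: GFG

Derivation:
Step 0: F
Step 1: DF  (used choices [2])
Step 2: GFG  (used choices [3])


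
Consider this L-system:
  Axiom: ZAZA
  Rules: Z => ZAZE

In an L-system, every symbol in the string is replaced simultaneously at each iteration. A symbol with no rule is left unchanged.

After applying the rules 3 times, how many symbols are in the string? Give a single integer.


Step 0: length = 4
Step 1: length = 10
Step 2: length = 22
Step 3: length = 46

Answer: 46


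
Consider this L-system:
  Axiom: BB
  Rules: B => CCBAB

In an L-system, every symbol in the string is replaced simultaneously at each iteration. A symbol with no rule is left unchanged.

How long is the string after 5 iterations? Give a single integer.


Step 0: length = 2
Step 1: length = 10
Step 2: length = 26
Step 3: length = 58
Step 4: length = 122
Step 5: length = 250

Answer: 250


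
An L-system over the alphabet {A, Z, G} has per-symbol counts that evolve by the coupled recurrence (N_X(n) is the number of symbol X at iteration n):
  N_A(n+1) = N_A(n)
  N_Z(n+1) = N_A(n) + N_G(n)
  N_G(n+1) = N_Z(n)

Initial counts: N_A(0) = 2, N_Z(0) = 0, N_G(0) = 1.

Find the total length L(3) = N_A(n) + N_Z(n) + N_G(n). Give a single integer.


Answer: 9

Derivation:
Step 0: N_A=2, N_Z=0, N_G=1, L=3
Step 1: N_A=2, N_Z=3, N_G=0, L=5
Step 2: N_A=2, N_Z=2, N_G=3, L=7
Step 3: N_A=2, N_Z=5, N_G=2, L=9


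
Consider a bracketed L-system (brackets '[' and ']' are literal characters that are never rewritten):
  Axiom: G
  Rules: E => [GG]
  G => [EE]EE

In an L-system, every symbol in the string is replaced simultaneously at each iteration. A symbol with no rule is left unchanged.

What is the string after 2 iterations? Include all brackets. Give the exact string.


Step 0: G
Step 1: [EE]EE
Step 2: [[GG][GG]][GG][GG]

Answer: [[GG][GG]][GG][GG]


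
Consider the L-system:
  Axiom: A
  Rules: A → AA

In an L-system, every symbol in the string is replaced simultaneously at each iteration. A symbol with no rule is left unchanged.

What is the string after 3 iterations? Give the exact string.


Answer: AAAAAAAA

Derivation:
Step 0: A
Step 1: AA
Step 2: AAAA
Step 3: AAAAAAAA


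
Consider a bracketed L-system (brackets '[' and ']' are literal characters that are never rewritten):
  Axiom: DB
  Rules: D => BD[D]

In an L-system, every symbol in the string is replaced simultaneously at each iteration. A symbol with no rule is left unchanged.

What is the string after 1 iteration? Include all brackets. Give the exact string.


Step 0: DB
Step 1: BD[D]B

Answer: BD[D]B


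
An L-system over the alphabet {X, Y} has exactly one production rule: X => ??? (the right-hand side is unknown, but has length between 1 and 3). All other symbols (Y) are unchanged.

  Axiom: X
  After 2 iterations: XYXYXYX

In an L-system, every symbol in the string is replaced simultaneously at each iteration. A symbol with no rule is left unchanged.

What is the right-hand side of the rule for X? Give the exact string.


Answer: XYX

Derivation:
Trying X => XYX:
  Step 0: X
  Step 1: XYX
  Step 2: XYXYXYX
Matches the given result.


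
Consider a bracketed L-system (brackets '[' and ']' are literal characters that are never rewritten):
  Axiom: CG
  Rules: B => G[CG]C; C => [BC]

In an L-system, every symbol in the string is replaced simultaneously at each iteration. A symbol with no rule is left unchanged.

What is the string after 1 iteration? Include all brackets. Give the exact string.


Answer: [BC]G

Derivation:
Step 0: CG
Step 1: [BC]G


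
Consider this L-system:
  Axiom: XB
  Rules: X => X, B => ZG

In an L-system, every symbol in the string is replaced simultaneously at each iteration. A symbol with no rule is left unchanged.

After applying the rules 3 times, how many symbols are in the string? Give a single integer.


Answer: 3

Derivation:
Step 0: length = 2
Step 1: length = 3
Step 2: length = 3
Step 3: length = 3


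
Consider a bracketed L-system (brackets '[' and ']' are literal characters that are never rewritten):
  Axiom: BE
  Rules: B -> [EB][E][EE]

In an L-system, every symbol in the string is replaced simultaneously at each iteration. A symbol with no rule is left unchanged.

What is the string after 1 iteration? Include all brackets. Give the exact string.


Answer: [EB][E][EE]E

Derivation:
Step 0: BE
Step 1: [EB][E][EE]E


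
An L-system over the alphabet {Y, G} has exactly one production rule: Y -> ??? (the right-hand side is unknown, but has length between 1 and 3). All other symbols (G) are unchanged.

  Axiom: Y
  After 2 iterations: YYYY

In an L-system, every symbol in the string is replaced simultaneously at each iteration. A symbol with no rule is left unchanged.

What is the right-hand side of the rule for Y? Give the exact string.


Answer: YY

Derivation:
Trying Y -> YY:
  Step 0: Y
  Step 1: YY
  Step 2: YYYY
Matches the given result.


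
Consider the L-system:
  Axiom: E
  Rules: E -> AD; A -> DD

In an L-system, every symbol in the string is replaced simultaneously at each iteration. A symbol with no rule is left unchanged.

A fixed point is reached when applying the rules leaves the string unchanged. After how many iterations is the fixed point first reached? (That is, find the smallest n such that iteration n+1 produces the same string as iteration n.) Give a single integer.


Step 0: E
Step 1: AD
Step 2: DDD
Step 3: DDD  (unchanged — fixed point at step 2)

Answer: 2


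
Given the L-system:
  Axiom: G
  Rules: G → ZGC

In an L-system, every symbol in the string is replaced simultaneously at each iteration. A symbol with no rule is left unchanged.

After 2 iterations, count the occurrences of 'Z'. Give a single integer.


Answer: 2

Derivation:
Step 0: G  (0 'Z')
Step 1: ZGC  (1 'Z')
Step 2: ZZGCC  (2 'Z')


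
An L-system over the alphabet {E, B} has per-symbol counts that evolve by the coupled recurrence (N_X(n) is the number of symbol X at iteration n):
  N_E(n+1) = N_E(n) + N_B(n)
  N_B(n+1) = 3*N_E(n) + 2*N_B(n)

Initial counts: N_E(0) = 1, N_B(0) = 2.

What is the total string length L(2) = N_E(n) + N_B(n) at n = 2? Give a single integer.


Step 0: N_E=1, N_B=2, L=3
Step 1: N_E=3, N_B=7, L=10
Step 2: N_E=10, N_B=23, L=33

Answer: 33


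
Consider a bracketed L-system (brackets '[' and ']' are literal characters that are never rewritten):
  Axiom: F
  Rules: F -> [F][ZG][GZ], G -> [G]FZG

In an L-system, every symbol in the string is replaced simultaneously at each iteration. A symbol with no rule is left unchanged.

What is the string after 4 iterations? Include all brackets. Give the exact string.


Answer: [[[[F][ZG][GZ]][Z[G]FZG][[G]FZGZ]][Z[[G]FZG][F][ZG][GZ]Z[G]FZG][[[G]FZG][F][ZG][GZ]Z[G]FZGZ]][Z[[[G]FZG][F][ZG][GZ]Z[G]FZG][[F][ZG][GZ]][Z[G]FZG][[G]FZGZ]Z[[G]FZG][F][ZG][GZ]Z[G]FZG][[[[G]FZG][F][ZG][GZ]Z[G]FZG][[F][ZG][GZ]][Z[G]FZG][[G]FZGZ]Z[[G]FZG][F][ZG][GZ]Z[G]FZGZ]

Derivation:
Step 0: F
Step 1: [F][ZG][GZ]
Step 2: [[F][ZG][GZ]][Z[G]FZG][[G]FZGZ]
Step 3: [[[F][ZG][GZ]][Z[G]FZG][[G]FZGZ]][Z[[G]FZG][F][ZG][GZ]Z[G]FZG][[[G]FZG][F][ZG][GZ]Z[G]FZGZ]
Step 4: [[[[F][ZG][GZ]][Z[G]FZG][[G]FZGZ]][Z[[G]FZG][F][ZG][GZ]Z[G]FZG][[[G]FZG][F][ZG][GZ]Z[G]FZGZ]][Z[[[G]FZG][F][ZG][GZ]Z[G]FZG][[F][ZG][GZ]][Z[G]FZG][[G]FZGZ]Z[[G]FZG][F][ZG][GZ]Z[G]FZG][[[[G]FZG][F][ZG][GZ]Z[G]FZG][[F][ZG][GZ]][Z[G]FZG][[G]FZGZ]Z[[G]FZG][F][ZG][GZ]Z[G]FZGZ]


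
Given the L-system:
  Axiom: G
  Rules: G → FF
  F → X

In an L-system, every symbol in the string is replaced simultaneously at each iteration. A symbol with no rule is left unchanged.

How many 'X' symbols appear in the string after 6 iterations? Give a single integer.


Step 0: G  (0 'X')
Step 1: FF  (0 'X')
Step 2: XX  (2 'X')
Step 3: XX  (2 'X')
Step 4: XX  (2 'X')
Step 5: XX  (2 'X')
Step 6: XX  (2 'X')

Answer: 2


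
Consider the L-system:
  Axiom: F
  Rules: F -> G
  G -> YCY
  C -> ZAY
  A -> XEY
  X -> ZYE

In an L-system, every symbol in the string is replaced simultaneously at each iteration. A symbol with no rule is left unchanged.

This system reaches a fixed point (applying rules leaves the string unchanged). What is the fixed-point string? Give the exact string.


Answer: YZZYEEYYY

Derivation:
Step 0: F
Step 1: G
Step 2: YCY
Step 3: YZAYY
Step 4: YZXEYYY
Step 5: YZZYEEYYY
Step 6: YZZYEEYYY  (unchanged — fixed point at step 5)


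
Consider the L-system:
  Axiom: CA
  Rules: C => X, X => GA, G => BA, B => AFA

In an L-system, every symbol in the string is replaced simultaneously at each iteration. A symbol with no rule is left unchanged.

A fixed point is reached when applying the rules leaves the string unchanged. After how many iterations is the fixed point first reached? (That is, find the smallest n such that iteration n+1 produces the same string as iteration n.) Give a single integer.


Answer: 4

Derivation:
Step 0: CA
Step 1: XA
Step 2: GAA
Step 3: BAAA
Step 4: AFAAAA
Step 5: AFAAAA  (unchanged — fixed point at step 4)


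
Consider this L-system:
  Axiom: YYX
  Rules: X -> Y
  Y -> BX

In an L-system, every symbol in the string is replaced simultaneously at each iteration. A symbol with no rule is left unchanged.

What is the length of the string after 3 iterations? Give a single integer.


Step 0: length = 3
Step 1: length = 5
Step 2: length = 6
Step 3: length = 8

Answer: 8


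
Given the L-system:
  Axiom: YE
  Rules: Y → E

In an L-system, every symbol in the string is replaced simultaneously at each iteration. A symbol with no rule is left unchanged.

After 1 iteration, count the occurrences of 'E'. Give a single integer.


Answer: 2

Derivation:
Step 0: YE  (1 'E')
Step 1: EE  (2 'E')


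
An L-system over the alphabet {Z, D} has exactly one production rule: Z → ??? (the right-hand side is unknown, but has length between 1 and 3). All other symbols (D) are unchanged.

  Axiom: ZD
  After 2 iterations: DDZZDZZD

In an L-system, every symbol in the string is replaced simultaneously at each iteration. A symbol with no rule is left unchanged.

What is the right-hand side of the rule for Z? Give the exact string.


Trying Z → DZZ:
  Step 0: ZD
  Step 1: DZZD
  Step 2: DDZZDZZD
Matches the given result.

Answer: DZZ


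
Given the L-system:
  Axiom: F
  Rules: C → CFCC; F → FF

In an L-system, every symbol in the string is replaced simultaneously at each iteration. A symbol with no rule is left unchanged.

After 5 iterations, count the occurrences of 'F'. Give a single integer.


Step 0: F  (1 'F')
Step 1: FF  (2 'F')
Step 2: FFFF  (4 'F')
Step 3: FFFFFFFF  (8 'F')
Step 4: FFFFFFFFFFFFFFFF  (16 'F')
Step 5: FFFFFFFFFFFFFFFFFFFFFFFFFFFFFFFF  (32 'F')

Answer: 32


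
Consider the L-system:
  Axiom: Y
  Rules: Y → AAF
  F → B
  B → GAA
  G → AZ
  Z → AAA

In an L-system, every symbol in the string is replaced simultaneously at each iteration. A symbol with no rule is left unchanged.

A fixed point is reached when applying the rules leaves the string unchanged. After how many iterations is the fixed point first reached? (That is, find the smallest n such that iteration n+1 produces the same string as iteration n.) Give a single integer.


Step 0: Y
Step 1: AAF
Step 2: AAB
Step 3: AAGAA
Step 4: AAAZAA
Step 5: AAAAAAAA
Step 6: AAAAAAAA  (unchanged — fixed point at step 5)

Answer: 5


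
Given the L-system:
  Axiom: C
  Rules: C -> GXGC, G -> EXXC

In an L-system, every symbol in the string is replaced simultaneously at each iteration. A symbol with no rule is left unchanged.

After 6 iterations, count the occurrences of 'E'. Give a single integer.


Answer: 42

Derivation:
Step 0: C  (0 'E')
Step 1: GXGC  (0 'E')
Step 2: EXXCXEXXCGXGC  (2 'E')
Step 3: EXXGXGCXEXXGXGCEXXCXEXXCGXGC  (4 'E')
Step 4: EXXEXXCXEXXCGXGCXEXXEXXCXEXXCGXGCEXXGXGCXEXXGXGCEXXCXEXXCGXGC  (10 'E')
Step 5: EXXEXXGXGCXEXXGXGCEXXCXEXXCGXGCXEXXEXXGXGCXEXXGXGCEXXCXEXXCGXGCEXXEXXCXEXXCGXGCXEXXEXXCXEXXCGXGCEXXGXGCXEXXGXGCEXXCXEXXCGXGC  (20 'E')
Step 6: EXXEXXEXXCXEXXCGXGCXEXXEXXCXEXXCGXGCEXXGXGCXEXXGXGCEXXCXEXXCGXGCXEXXEXXEXXCXEXXCGXGCXEXXEXXCXEXXCGXGCEXXGXGCXEXXGXGCEXXCXEXXCGXGCEXXEXXGXGCXEXXGXGCEXXCXEXXCGXGCXEXXEXXGXGCXEXXGXGCEXXCXEXXCGXGCEXXEXXCXEXXCGXGCXEXXEXXCXEXXCGXGCEXXGXGCXEXXGXGCEXXCXEXXCGXGC  (42 'E')


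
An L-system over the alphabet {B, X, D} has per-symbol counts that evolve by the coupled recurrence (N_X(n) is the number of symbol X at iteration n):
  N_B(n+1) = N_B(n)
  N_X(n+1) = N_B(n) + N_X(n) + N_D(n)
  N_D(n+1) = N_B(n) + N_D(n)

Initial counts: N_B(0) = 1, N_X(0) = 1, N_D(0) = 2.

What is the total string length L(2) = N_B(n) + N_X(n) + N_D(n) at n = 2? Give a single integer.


Step 0: N_B=1, N_X=1, N_D=2, L=4
Step 1: N_B=1, N_X=4, N_D=3, L=8
Step 2: N_B=1, N_X=8, N_D=4, L=13

Answer: 13


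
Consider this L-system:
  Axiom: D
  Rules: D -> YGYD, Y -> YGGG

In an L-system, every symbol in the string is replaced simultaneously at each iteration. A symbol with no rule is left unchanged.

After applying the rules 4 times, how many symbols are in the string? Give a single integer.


Answer: 49

Derivation:
Step 0: length = 1
Step 1: length = 4
Step 2: length = 13
Step 3: length = 28
Step 4: length = 49


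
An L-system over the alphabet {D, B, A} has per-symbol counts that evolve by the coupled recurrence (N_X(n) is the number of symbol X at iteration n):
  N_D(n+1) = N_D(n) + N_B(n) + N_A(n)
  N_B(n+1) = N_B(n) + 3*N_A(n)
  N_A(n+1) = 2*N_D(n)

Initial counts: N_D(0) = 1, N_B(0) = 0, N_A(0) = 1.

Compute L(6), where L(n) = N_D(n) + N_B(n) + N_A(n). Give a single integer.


Answer: 1280

Derivation:
Step 0: N_D=1, N_B=0, N_A=1, L=2
Step 1: N_D=2, N_B=3, N_A=2, L=7
Step 2: N_D=7, N_B=9, N_A=4, L=20
Step 3: N_D=20, N_B=21, N_A=14, L=55
Step 4: N_D=55, N_B=63, N_A=40, L=158
Step 5: N_D=158, N_B=183, N_A=110, L=451
Step 6: N_D=451, N_B=513, N_A=316, L=1280


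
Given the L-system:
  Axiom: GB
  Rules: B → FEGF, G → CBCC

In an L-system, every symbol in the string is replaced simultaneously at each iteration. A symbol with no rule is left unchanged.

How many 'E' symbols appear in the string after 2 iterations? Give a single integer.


Answer: 2

Derivation:
Step 0: GB  (0 'E')
Step 1: CBCCFEGF  (1 'E')
Step 2: CFEGFCCFECBCCF  (2 'E')


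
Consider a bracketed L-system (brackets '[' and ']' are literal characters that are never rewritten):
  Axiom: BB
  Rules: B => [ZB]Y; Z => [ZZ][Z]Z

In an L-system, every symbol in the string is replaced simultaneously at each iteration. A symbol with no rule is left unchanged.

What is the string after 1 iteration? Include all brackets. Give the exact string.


Step 0: BB
Step 1: [ZB]Y[ZB]Y

Answer: [ZB]Y[ZB]Y


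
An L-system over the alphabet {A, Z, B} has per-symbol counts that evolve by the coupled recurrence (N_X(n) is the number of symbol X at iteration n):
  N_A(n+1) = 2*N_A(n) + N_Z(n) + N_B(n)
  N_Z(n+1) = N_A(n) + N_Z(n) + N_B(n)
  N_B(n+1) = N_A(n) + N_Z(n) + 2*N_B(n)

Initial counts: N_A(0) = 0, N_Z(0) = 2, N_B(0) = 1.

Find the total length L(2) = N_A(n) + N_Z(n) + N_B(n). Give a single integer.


Answer: 37

Derivation:
Step 0: N_A=0, N_Z=2, N_B=1, L=3
Step 1: N_A=3, N_Z=3, N_B=4, L=10
Step 2: N_A=13, N_Z=10, N_B=14, L=37


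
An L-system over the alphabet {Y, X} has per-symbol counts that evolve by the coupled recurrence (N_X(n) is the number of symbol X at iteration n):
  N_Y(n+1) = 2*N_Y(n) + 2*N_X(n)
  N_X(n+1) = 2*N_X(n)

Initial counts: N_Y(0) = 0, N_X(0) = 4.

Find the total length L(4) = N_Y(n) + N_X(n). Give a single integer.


Step 0: N_Y=0, N_X=4, L=4
Step 1: N_Y=8, N_X=8, L=16
Step 2: N_Y=32, N_X=16, L=48
Step 3: N_Y=96, N_X=32, L=128
Step 4: N_Y=256, N_X=64, L=320

Answer: 320


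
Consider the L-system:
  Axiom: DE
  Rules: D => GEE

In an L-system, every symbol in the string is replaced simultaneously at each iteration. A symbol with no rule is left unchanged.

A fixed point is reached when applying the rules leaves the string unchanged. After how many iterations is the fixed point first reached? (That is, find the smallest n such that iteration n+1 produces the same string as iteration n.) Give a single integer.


Answer: 1

Derivation:
Step 0: DE
Step 1: GEEE
Step 2: GEEE  (unchanged — fixed point at step 1)


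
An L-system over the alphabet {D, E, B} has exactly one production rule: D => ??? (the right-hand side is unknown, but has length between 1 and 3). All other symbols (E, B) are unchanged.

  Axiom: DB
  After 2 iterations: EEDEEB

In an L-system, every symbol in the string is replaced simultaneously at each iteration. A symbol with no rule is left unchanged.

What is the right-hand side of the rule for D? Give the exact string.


Trying D => EDE:
  Step 0: DB
  Step 1: EDEB
  Step 2: EEDEEB
Matches the given result.

Answer: EDE


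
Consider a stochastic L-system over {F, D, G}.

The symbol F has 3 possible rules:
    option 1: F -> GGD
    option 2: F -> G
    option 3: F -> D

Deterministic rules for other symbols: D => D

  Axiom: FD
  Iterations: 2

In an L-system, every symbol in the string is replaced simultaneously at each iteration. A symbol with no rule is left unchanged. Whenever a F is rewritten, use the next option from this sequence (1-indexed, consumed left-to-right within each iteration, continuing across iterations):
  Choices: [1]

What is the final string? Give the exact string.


Answer: GGDD

Derivation:
Step 0: FD
Step 1: GGDD  (used choices [1])
Step 2: GGDD  (used choices [])


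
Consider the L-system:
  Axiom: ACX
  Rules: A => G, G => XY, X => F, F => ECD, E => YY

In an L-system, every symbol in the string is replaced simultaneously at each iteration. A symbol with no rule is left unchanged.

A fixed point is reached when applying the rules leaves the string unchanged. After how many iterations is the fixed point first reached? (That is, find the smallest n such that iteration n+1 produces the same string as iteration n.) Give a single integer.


Step 0: ACX
Step 1: GCF
Step 2: XYCECD
Step 3: FYCYYCD
Step 4: ECDYCYYCD
Step 5: YYCDYCYYCD
Step 6: YYCDYCYYCD  (unchanged — fixed point at step 5)

Answer: 5


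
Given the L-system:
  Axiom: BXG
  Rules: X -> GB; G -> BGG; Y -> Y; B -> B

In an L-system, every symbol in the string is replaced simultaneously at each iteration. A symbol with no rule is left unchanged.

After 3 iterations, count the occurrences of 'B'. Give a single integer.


Step 0: BXG  (1 'B')
Step 1: BGBBGG  (3 'B')
Step 2: BBGGBBBGGBGG  (6 'B')
Step 3: BBBGGBGGBBBBGGBGGBBGGBGG  (12 'B')

Answer: 12


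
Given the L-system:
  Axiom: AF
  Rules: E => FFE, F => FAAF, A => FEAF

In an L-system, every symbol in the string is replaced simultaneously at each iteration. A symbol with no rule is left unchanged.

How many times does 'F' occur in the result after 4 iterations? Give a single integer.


Answer: 240

Derivation:
Step 0: AF  (1 'F')
Step 1: FEAFFAAF  (4 'F')
Step 2: FAAFFFEFEAFFAAFFAAFFEAFFEAFFAAF  (16 'F')
Step 3: FAAFFEAFFEAFFAAFFAAFFAAFFFEFAAFFFEFEAFFAAFFAAFFEAFFEAFFAAFFAAFFEAFFEAFFAAFFAAFFFEFEAFFAAFFAAFFFEFEAFFAAFFAAFFEAFFEAFFAAF  (62 'F')
Step 4: FAAFFEAFFEAFFAAFFAAFFFEFEAFFAAFFAAFFFEFEAFFAAFFAAFFEAFFEAFFAAFFAAFFEAFFEAFFAAFFAAFFEAFFEAFFAAFFAAFFAAFFFEFAAFFEAFFEAFFAAFFAAFFAAFFFEFAAFFFEFEAFFAAFFAAFFEAFFEAFFAAFFAAFFEAFFEAFFAAFFAAFFFEFEAFFAAFFAAFFFEFEAFFAAFFAAFFEAFFEAFFAAFFAAFFEAFFEAFFAAFFAAFFFEFEAFFAAFFAAFFFEFEAFFAAFFAAFFEAFFEAFFAAFFAAFFEAFFEAFFAAFFAAFFAAFFFEFAAFFFEFEAFFAAFFAAFFEAFFEAFFAAFFAAFFEAFFEAFFAAFFAAFFAAFFFEFAAFFFEFEAFFAAFFAAFFEAFFEAFFAAFFAAFFEAFFEAFFAAFFAAFFFEFEAFFAAFFAAFFFEFEAFFAAFFAAFFEAFFEAFFAAF  (240 'F')
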